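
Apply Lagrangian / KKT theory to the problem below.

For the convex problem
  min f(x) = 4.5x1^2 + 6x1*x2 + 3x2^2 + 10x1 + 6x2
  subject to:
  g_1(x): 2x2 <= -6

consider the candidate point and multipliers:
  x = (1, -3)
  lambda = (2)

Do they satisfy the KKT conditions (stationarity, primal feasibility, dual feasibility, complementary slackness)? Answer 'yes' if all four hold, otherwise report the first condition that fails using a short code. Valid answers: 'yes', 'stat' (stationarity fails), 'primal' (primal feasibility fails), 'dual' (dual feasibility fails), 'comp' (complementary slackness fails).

Gradient of f: grad f(x) = Q x + c = (1, -6)
Constraint values g_i(x) = a_i^T x - b_i:
  g_1((1, -3)) = 0
Stationarity residual: grad f(x) + sum_i lambda_i a_i = (1, -2)
  -> stationarity FAILS
Primal feasibility (all g_i <= 0): OK
Dual feasibility (all lambda_i >= 0): OK
Complementary slackness (lambda_i * g_i(x) = 0 for all i): OK

Verdict: the first failing condition is stationarity -> stat.

stat


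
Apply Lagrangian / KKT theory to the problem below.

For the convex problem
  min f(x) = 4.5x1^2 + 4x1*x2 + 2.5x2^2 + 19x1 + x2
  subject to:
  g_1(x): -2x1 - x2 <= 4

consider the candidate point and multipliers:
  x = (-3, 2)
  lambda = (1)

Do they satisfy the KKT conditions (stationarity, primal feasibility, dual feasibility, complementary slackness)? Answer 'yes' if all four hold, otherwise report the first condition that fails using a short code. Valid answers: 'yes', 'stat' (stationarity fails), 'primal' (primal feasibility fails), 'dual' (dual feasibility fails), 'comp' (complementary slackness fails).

Gradient of f: grad f(x) = Q x + c = (0, -1)
Constraint values g_i(x) = a_i^T x - b_i:
  g_1((-3, 2)) = 0
Stationarity residual: grad f(x) + sum_i lambda_i a_i = (-2, -2)
  -> stationarity FAILS
Primal feasibility (all g_i <= 0): OK
Dual feasibility (all lambda_i >= 0): OK
Complementary slackness (lambda_i * g_i(x) = 0 for all i): OK

Verdict: the first failing condition is stationarity -> stat.

stat


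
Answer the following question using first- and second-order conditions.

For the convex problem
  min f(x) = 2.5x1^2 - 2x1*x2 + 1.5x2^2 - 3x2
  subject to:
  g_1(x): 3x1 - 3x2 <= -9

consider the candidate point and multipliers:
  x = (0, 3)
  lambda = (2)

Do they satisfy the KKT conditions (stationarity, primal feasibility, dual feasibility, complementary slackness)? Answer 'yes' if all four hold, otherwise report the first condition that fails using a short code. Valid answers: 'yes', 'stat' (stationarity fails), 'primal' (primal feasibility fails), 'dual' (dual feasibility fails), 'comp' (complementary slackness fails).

Gradient of f: grad f(x) = Q x + c = (-6, 6)
Constraint values g_i(x) = a_i^T x - b_i:
  g_1((0, 3)) = 0
Stationarity residual: grad f(x) + sum_i lambda_i a_i = (0, 0)
  -> stationarity OK
Primal feasibility (all g_i <= 0): OK
Dual feasibility (all lambda_i >= 0): OK
Complementary slackness (lambda_i * g_i(x) = 0 for all i): OK

Verdict: yes, KKT holds.

yes


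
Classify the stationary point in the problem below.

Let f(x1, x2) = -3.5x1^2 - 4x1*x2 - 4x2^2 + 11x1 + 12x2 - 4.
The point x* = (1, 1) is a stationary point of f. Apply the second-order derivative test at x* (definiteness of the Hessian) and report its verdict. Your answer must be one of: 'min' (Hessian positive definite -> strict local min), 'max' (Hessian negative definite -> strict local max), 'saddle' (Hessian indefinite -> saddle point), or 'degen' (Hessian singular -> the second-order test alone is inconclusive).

Compute the Hessian H = grad^2 f:
  H = [[-7, -4], [-4, -8]]
Verify stationarity: grad f(x*) = H x* + g = (0, 0).
Eigenvalues of H: -11.5311, -3.4689.
Both eigenvalues < 0, so H is negative definite -> x* is a strict local max.

max


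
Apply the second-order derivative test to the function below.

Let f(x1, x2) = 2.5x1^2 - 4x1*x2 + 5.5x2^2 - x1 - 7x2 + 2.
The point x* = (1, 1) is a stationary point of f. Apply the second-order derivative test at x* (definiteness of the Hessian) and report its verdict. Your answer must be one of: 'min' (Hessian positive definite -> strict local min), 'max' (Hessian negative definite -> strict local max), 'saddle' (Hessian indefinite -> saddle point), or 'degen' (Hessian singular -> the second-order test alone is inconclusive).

Compute the Hessian H = grad^2 f:
  H = [[5, -4], [-4, 11]]
Verify stationarity: grad f(x*) = H x* + g = (0, 0).
Eigenvalues of H: 3, 13.
Both eigenvalues > 0, so H is positive definite -> x* is a strict local min.

min


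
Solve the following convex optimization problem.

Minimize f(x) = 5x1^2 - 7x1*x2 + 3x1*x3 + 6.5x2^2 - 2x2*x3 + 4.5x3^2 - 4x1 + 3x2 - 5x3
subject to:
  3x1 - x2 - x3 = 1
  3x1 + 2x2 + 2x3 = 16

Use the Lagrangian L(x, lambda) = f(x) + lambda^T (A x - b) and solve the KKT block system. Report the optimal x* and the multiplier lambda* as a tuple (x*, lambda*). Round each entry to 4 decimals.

Form the Lagrangian:
  L(x, lambda) = (1/2) x^T Q x + c^T x + lambda^T (A x - b)
Stationarity (grad_x L = 0): Q x + c + A^T lambda = 0.
Primal feasibility: A x = b.

This gives the KKT block system:
  [ Q   A^T ] [ x     ]   [-c ]
  [ A    0  ] [ lambda ] = [ b ]

Solving the linear system:
  x*      = (2, 2.5769, 2.4231)
  lambda* = (4.7222, -6.4658)
  f(x*)   = 43.1731

x* = (2, 2.5769, 2.4231), lambda* = (4.7222, -6.4658)


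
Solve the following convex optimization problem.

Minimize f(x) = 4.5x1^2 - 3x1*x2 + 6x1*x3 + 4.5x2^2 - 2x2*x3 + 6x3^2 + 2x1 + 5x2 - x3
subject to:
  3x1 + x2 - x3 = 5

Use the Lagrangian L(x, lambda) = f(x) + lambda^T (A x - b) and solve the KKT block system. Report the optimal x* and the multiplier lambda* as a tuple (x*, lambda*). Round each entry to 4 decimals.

Form the Lagrangian:
  L(x, lambda) = (1/2) x^T Q x + c^T x + lambda^T (A x - b)
Stationarity (grad_x L = 0): Q x + c + A^T lambda = 0.
Primal feasibility: A x = b.

This gives the KKT block system:
  [ Q   A^T ] [ x     ]   [-c ]
  [ A    0  ] [ lambda ] = [ b ]

Solving the linear system:
  x*      = (1.3684, 0.0496, -0.8452)
  lambda* = (-3.0317)
  f(x*)   = 9.4944

x* = (1.3684, 0.0496, -0.8452), lambda* = (-3.0317)


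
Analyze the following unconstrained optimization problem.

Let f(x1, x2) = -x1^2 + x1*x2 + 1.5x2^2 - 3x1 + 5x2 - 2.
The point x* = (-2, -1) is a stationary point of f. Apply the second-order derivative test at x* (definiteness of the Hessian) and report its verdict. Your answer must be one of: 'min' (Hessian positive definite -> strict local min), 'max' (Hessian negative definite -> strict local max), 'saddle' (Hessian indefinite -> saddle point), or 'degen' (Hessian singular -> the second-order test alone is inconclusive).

Compute the Hessian H = grad^2 f:
  H = [[-2, 1], [1, 3]]
Verify stationarity: grad f(x*) = H x* + g = (0, 0).
Eigenvalues of H: -2.1926, 3.1926.
Eigenvalues have mixed signs, so H is indefinite -> x* is a saddle point.

saddle


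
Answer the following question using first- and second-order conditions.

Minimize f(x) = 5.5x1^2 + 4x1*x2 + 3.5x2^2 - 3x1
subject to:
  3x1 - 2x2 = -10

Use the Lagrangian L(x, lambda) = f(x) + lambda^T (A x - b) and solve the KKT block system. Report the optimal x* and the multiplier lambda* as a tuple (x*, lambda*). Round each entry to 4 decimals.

Form the Lagrangian:
  L(x, lambda) = (1/2) x^T Q x + c^T x + lambda^T (A x - b)
Stationarity (grad_x L = 0): Q x + c + A^T lambda = 0.
Primal feasibility: A x = b.

This gives the KKT block system:
  [ Q   A^T ] [ x     ]   [-c ]
  [ A    0  ] [ lambda ] = [ b ]

Solving the linear system:
  x*      = (-1.7935, 2.3097)
  lambda* = (4.4968)
  f(x*)   = 25.1742

x* = (-1.7935, 2.3097), lambda* = (4.4968)


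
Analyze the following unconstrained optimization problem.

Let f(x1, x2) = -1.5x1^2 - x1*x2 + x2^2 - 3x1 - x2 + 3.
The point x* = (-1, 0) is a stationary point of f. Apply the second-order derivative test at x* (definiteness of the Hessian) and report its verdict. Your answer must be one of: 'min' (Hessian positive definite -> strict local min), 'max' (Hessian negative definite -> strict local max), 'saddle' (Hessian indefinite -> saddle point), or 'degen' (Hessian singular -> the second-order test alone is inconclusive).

Compute the Hessian H = grad^2 f:
  H = [[-3, -1], [-1, 2]]
Verify stationarity: grad f(x*) = H x* + g = (0, 0).
Eigenvalues of H: -3.1926, 2.1926.
Eigenvalues have mixed signs, so H is indefinite -> x* is a saddle point.

saddle


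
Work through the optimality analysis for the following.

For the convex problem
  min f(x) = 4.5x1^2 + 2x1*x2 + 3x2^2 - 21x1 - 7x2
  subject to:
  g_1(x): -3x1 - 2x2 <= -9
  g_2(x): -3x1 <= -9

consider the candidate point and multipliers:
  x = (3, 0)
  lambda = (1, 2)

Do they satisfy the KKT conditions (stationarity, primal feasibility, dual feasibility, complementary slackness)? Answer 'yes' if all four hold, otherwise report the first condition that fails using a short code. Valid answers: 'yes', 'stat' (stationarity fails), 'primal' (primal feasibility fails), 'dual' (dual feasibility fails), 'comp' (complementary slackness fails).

Gradient of f: grad f(x) = Q x + c = (6, -1)
Constraint values g_i(x) = a_i^T x - b_i:
  g_1((3, 0)) = 0
  g_2((3, 0)) = 0
Stationarity residual: grad f(x) + sum_i lambda_i a_i = (-3, -3)
  -> stationarity FAILS
Primal feasibility (all g_i <= 0): OK
Dual feasibility (all lambda_i >= 0): OK
Complementary slackness (lambda_i * g_i(x) = 0 for all i): OK

Verdict: the first failing condition is stationarity -> stat.

stat


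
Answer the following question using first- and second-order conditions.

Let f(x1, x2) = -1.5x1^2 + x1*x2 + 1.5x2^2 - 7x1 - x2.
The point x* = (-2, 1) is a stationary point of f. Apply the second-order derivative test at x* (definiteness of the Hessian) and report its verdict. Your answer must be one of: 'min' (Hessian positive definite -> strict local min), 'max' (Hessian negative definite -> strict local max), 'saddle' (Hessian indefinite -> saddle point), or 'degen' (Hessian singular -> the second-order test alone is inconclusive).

Compute the Hessian H = grad^2 f:
  H = [[-3, 1], [1, 3]]
Verify stationarity: grad f(x*) = H x* + g = (0, 0).
Eigenvalues of H: -3.1623, 3.1623.
Eigenvalues have mixed signs, so H is indefinite -> x* is a saddle point.

saddle


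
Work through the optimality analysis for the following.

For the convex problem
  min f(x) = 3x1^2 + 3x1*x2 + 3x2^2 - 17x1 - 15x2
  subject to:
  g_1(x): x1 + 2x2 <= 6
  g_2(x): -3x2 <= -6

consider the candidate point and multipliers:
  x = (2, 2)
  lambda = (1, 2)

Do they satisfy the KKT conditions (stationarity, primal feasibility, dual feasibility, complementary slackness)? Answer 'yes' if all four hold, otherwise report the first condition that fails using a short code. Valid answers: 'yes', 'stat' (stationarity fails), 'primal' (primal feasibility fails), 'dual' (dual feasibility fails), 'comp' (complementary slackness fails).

Gradient of f: grad f(x) = Q x + c = (1, 3)
Constraint values g_i(x) = a_i^T x - b_i:
  g_1((2, 2)) = 0
  g_2((2, 2)) = 0
Stationarity residual: grad f(x) + sum_i lambda_i a_i = (2, -1)
  -> stationarity FAILS
Primal feasibility (all g_i <= 0): OK
Dual feasibility (all lambda_i >= 0): OK
Complementary slackness (lambda_i * g_i(x) = 0 for all i): OK

Verdict: the first failing condition is stationarity -> stat.

stat


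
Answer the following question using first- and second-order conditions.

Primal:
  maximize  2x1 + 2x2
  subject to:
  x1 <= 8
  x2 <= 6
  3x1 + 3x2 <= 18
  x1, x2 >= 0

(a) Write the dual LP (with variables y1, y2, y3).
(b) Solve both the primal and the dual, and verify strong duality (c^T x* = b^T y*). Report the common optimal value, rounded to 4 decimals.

The standard primal-dual pair for 'max c^T x s.t. A x <= b, x >= 0' is:
  Dual:  min b^T y  s.t.  A^T y >= c,  y >= 0.

So the dual LP is:
  minimize  8y1 + 6y2 + 18y3
  subject to:
    y1 + 3y3 >= 2
    y2 + 3y3 >= 2
    y1, y2, y3 >= 0

Solving the primal: x* = (6, 0).
  primal value c^T x* = 12.
Solving the dual: y* = (0, 0, 0.6667).
  dual value b^T y* = 12.
Strong duality: c^T x* = b^T y*. Confirmed.

12


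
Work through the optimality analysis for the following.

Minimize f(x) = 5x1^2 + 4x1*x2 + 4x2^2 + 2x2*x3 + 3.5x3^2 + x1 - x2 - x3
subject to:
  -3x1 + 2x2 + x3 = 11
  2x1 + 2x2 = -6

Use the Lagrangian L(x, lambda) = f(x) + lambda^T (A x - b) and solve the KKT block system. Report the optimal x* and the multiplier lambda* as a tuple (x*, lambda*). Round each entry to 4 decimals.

Form the Lagrangian:
  L(x, lambda) = (1/2) x^T Q x + c^T x + lambda^T (A x - b)
Stationarity (grad_x L = 0): Q x + c + A^T lambda = 0.
Primal feasibility: A x = b.

This gives the KKT block system:
  [ Q   A^T ] [ x     ]   [-c ]
  [ A    0  ] [ lambda ] = [ b ]

Solving the linear system:
  x*      = (-3.2727, 0.2727, 0.6364)
  lambda* = (-4, 9.3182)
  f(x*)   = 47.8636

x* = (-3.2727, 0.2727, 0.6364), lambda* = (-4, 9.3182)


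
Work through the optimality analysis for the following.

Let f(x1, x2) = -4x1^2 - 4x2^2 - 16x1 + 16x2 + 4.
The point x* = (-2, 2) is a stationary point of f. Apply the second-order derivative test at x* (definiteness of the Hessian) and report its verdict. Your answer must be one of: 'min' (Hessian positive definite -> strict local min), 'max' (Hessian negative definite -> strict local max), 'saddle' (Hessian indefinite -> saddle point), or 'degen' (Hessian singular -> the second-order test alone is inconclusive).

Compute the Hessian H = grad^2 f:
  H = [[-8, 0], [0, -8]]
Verify stationarity: grad f(x*) = H x* + g = (0, 0).
Eigenvalues of H: -8, -8.
Both eigenvalues < 0, so H is negative definite -> x* is a strict local max.

max


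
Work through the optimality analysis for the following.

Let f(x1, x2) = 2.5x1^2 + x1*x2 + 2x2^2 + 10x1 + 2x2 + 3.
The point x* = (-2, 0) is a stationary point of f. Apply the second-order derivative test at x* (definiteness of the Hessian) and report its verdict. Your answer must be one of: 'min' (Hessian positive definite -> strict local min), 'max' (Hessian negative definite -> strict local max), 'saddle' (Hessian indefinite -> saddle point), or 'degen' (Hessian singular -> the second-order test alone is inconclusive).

Compute the Hessian H = grad^2 f:
  H = [[5, 1], [1, 4]]
Verify stationarity: grad f(x*) = H x* + g = (0, 0).
Eigenvalues of H: 3.382, 5.618.
Both eigenvalues > 0, so H is positive definite -> x* is a strict local min.

min


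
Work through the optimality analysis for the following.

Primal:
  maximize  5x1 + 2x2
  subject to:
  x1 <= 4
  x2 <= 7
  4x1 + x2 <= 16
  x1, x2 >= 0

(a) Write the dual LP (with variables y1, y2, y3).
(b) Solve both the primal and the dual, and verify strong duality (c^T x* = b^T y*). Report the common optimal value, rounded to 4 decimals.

The standard primal-dual pair for 'max c^T x s.t. A x <= b, x >= 0' is:
  Dual:  min b^T y  s.t.  A^T y >= c,  y >= 0.

So the dual LP is:
  minimize  4y1 + 7y2 + 16y3
  subject to:
    y1 + 4y3 >= 5
    y2 + y3 >= 2
    y1, y2, y3 >= 0

Solving the primal: x* = (2.25, 7).
  primal value c^T x* = 25.25.
Solving the dual: y* = (0, 0.75, 1.25).
  dual value b^T y* = 25.25.
Strong duality: c^T x* = b^T y*. Confirmed.

25.25


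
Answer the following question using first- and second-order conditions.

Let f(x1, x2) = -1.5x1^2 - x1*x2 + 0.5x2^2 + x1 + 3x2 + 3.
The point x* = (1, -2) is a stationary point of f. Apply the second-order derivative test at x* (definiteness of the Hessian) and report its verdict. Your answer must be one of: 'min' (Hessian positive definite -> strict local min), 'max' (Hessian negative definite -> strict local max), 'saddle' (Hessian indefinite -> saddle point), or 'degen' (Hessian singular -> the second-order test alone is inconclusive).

Compute the Hessian H = grad^2 f:
  H = [[-3, -1], [-1, 1]]
Verify stationarity: grad f(x*) = H x* + g = (0, 0).
Eigenvalues of H: -3.2361, 1.2361.
Eigenvalues have mixed signs, so H is indefinite -> x* is a saddle point.

saddle


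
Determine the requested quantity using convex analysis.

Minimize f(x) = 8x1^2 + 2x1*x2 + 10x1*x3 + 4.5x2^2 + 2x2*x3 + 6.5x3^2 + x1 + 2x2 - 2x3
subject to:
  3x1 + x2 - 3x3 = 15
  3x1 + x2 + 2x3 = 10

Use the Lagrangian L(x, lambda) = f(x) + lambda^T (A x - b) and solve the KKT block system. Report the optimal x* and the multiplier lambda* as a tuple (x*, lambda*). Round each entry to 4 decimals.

Form the Lagrangian:
  L(x, lambda) = (1/2) x^T Q x + c^T x + lambda^T (A x - b)
Stationarity (grad_x L = 0): Q x + c + A^T lambda = 0.
Primal feasibility: A x = b.

This gives the KKT block system:
  [ Q   A^T ] [ x     ]   [-c ]
  [ A    0  ] [ lambda ] = [ b ]

Solving the linear system:
  x*      = (3.6353, 1.0941, -1)
  lambda* = (-2.1388, -14.9788)
  f(x*)   = 94.8471

x* = (3.6353, 1.0941, -1), lambda* = (-2.1388, -14.9788)


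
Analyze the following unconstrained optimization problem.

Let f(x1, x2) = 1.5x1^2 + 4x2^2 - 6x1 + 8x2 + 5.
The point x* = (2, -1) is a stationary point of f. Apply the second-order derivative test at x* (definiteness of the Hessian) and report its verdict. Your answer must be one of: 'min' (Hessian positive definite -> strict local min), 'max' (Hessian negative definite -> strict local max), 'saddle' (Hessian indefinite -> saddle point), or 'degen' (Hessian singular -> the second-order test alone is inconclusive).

Compute the Hessian H = grad^2 f:
  H = [[3, 0], [0, 8]]
Verify stationarity: grad f(x*) = H x* + g = (0, 0).
Eigenvalues of H: 3, 8.
Both eigenvalues > 0, so H is positive definite -> x* is a strict local min.

min


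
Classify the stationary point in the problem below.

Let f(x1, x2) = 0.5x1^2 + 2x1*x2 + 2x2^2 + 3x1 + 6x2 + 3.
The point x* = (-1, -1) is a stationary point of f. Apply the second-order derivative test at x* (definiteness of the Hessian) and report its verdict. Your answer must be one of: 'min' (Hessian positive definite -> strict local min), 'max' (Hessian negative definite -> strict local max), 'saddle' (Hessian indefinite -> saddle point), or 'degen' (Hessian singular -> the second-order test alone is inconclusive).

Compute the Hessian H = grad^2 f:
  H = [[1, 2], [2, 4]]
Verify stationarity: grad f(x*) = H x* + g = (0, 0).
Eigenvalues of H: 0, 5.
H has a zero eigenvalue (singular; positive semidefinite but not definite), so H is neither positive definite, negative definite, nor indefinite. The second-order test alone is inconclusive -> degen.
(Indeed, f is constant along the null direction of H through x*, so x* is not a strict local extremum.)

degen


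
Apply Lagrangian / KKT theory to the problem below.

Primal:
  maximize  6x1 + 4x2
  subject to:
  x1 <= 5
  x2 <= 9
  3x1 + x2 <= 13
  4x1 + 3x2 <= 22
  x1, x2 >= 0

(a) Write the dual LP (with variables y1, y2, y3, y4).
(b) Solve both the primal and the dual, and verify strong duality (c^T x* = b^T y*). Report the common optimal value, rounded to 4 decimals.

The standard primal-dual pair for 'max c^T x s.t. A x <= b, x >= 0' is:
  Dual:  min b^T y  s.t.  A^T y >= c,  y >= 0.

So the dual LP is:
  minimize  5y1 + 9y2 + 13y3 + 22y4
  subject to:
    y1 + 3y3 + 4y4 >= 6
    y2 + y3 + 3y4 >= 4
    y1, y2, y3, y4 >= 0

Solving the primal: x* = (3.4, 2.8).
  primal value c^T x* = 31.6.
Solving the dual: y* = (0, 0, 0.4, 1.2).
  dual value b^T y* = 31.6.
Strong duality: c^T x* = b^T y*. Confirmed.

31.6


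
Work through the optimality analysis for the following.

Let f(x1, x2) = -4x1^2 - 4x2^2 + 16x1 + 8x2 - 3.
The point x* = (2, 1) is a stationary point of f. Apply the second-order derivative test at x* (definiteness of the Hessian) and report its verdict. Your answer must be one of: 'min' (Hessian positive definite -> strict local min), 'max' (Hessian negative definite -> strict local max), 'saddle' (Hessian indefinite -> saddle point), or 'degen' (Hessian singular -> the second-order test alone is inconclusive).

Compute the Hessian H = grad^2 f:
  H = [[-8, 0], [0, -8]]
Verify stationarity: grad f(x*) = H x* + g = (0, 0).
Eigenvalues of H: -8, -8.
Both eigenvalues < 0, so H is negative definite -> x* is a strict local max.

max


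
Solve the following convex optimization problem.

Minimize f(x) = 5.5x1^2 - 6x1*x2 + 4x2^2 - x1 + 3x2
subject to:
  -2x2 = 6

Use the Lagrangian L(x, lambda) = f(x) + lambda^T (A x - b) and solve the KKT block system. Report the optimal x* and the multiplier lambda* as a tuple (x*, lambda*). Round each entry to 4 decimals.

Form the Lagrangian:
  L(x, lambda) = (1/2) x^T Q x + c^T x + lambda^T (A x - b)
Stationarity (grad_x L = 0): Q x + c + A^T lambda = 0.
Primal feasibility: A x = b.

This gives the KKT block system:
  [ Q   A^T ] [ x     ]   [-c ]
  [ A    0  ] [ lambda ] = [ b ]

Solving the linear system:
  x*      = (-1.5455, -3)
  lambda* = (-5.8636)
  f(x*)   = 13.8636

x* = (-1.5455, -3), lambda* = (-5.8636)


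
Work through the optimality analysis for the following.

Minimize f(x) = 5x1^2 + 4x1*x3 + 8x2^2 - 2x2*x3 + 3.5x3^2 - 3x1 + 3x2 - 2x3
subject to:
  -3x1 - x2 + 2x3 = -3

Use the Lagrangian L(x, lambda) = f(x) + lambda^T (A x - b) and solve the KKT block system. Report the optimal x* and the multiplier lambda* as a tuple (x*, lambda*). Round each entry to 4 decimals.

Form the Lagrangian:
  L(x, lambda) = (1/2) x^T Q x + c^T x + lambda^T (A x - b)
Stationarity (grad_x L = 0): Q x + c + A^T lambda = 0.
Primal feasibility: A x = b.

This gives the KKT block system:
  [ Q   A^T ] [ x     ]   [-c ]
  [ A    0  ] [ lambda ] = [ b ]

Solving the linear system:
  x*      = (0.7563, -0.1882, -0.4597)
  lambda* = (0.9081)
  f(x*)   = 0.405

x* = (0.7563, -0.1882, -0.4597), lambda* = (0.9081)


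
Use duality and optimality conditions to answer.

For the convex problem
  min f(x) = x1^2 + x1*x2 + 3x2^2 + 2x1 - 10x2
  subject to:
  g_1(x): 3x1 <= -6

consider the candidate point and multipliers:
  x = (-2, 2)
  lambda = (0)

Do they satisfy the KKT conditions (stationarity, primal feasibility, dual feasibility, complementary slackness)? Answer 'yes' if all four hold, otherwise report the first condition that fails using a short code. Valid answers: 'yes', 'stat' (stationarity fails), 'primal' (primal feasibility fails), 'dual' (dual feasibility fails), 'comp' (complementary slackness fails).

Gradient of f: grad f(x) = Q x + c = (0, 0)
Constraint values g_i(x) = a_i^T x - b_i:
  g_1((-2, 2)) = 0
Stationarity residual: grad f(x) + sum_i lambda_i a_i = (0, 0)
  -> stationarity OK
Primal feasibility (all g_i <= 0): OK
Dual feasibility (all lambda_i >= 0): OK
Complementary slackness (lambda_i * g_i(x) = 0 for all i): OK

Verdict: yes, KKT holds.

yes


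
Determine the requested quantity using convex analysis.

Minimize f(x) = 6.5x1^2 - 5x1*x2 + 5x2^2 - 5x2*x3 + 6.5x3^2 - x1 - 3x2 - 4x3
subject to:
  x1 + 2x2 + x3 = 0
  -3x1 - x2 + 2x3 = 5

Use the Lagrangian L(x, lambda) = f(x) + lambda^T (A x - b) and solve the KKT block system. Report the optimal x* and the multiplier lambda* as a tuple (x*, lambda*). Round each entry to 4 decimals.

Form the Lagrangian:
  L(x, lambda) = (1/2) x^T Q x + c^T x + lambda^T (A x - b)
Stationarity (grad_x L = 0): Q x + c + A^T lambda = 0.
Primal feasibility: A x = b.

This gives the KKT block system:
  [ Q   A^T ] [ x     ]   [-c ]
  [ A    0  ] [ lambda ] = [ b ]

Solving the linear system:
  x*      = (-0.9643, -0.0357, 1.0357)
  lambda* = (-0.4429, -4.6)
  f(x*)   = 9.9643

x* = (-0.9643, -0.0357, 1.0357), lambda* = (-0.4429, -4.6)


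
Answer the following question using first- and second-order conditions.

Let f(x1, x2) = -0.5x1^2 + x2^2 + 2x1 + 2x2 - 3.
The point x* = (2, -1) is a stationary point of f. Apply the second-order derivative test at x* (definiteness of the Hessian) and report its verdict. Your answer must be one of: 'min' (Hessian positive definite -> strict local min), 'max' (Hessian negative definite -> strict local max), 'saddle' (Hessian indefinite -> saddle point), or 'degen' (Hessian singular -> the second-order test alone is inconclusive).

Compute the Hessian H = grad^2 f:
  H = [[-1, 0], [0, 2]]
Verify stationarity: grad f(x*) = H x* + g = (0, 0).
Eigenvalues of H: -1, 2.
Eigenvalues have mixed signs, so H is indefinite -> x* is a saddle point.

saddle


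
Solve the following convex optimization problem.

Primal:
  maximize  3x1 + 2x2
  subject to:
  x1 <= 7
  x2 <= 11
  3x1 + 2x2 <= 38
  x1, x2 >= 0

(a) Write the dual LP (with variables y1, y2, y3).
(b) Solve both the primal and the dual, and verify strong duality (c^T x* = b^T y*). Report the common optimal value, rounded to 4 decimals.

The standard primal-dual pair for 'max c^T x s.t. A x <= b, x >= 0' is:
  Dual:  min b^T y  s.t.  A^T y >= c,  y >= 0.

So the dual LP is:
  minimize  7y1 + 11y2 + 38y3
  subject to:
    y1 + 3y3 >= 3
    y2 + 2y3 >= 2
    y1, y2, y3 >= 0

Solving the primal: x* = (5.3333, 11).
  primal value c^T x* = 38.
Solving the dual: y* = (0, 0, 1).
  dual value b^T y* = 38.
Strong duality: c^T x* = b^T y*. Confirmed.

38


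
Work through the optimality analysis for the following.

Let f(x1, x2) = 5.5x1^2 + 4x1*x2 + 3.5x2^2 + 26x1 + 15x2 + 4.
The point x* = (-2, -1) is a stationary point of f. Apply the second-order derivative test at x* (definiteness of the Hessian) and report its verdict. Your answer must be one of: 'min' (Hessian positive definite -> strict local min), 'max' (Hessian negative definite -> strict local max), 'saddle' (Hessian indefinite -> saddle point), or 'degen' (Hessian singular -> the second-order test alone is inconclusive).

Compute the Hessian H = grad^2 f:
  H = [[11, 4], [4, 7]]
Verify stationarity: grad f(x*) = H x* + g = (0, 0).
Eigenvalues of H: 4.5279, 13.4721.
Both eigenvalues > 0, so H is positive definite -> x* is a strict local min.

min


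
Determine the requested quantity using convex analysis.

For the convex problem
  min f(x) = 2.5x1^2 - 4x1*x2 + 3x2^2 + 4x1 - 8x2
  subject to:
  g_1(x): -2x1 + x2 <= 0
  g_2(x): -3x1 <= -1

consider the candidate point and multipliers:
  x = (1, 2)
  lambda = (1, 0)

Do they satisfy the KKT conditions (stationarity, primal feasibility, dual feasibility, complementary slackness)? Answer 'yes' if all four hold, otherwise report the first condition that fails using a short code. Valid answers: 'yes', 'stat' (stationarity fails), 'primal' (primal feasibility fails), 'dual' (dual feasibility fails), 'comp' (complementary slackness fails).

Gradient of f: grad f(x) = Q x + c = (1, 0)
Constraint values g_i(x) = a_i^T x - b_i:
  g_1((1, 2)) = 0
  g_2((1, 2)) = -2
Stationarity residual: grad f(x) + sum_i lambda_i a_i = (-1, 1)
  -> stationarity FAILS
Primal feasibility (all g_i <= 0): OK
Dual feasibility (all lambda_i >= 0): OK
Complementary slackness (lambda_i * g_i(x) = 0 for all i): OK

Verdict: the first failing condition is stationarity -> stat.

stat


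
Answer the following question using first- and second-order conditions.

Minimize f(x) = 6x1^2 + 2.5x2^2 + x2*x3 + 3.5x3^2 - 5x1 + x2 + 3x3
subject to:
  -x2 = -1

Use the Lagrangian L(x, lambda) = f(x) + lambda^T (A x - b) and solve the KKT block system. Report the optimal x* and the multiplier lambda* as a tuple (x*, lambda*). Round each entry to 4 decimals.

Form the Lagrangian:
  L(x, lambda) = (1/2) x^T Q x + c^T x + lambda^T (A x - b)
Stationarity (grad_x L = 0): Q x + c + A^T lambda = 0.
Primal feasibility: A x = b.

This gives the KKT block system:
  [ Q   A^T ] [ x     ]   [-c ]
  [ A    0  ] [ lambda ] = [ b ]

Solving the linear system:
  x*      = (0.4167, 1, -0.5714)
  lambda* = (5.4286)
  f(x*)   = 1.3155

x* = (0.4167, 1, -0.5714), lambda* = (5.4286)


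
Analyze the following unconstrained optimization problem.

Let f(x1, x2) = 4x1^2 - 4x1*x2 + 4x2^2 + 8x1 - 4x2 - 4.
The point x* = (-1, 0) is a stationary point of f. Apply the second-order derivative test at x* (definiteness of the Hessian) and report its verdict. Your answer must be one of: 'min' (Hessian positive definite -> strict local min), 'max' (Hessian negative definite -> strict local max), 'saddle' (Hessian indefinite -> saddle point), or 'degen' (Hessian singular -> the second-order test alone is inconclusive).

Compute the Hessian H = grad^2 f:
  H = [[8, -4], [-4, 8]]
Verify stationarity: grad f(x*) = H x* + g = (0, 0).
Eigenvalues of H: 4, 12.
Both eigenvalues > 0, so H is positive definite -> x* is a strict local min.

min


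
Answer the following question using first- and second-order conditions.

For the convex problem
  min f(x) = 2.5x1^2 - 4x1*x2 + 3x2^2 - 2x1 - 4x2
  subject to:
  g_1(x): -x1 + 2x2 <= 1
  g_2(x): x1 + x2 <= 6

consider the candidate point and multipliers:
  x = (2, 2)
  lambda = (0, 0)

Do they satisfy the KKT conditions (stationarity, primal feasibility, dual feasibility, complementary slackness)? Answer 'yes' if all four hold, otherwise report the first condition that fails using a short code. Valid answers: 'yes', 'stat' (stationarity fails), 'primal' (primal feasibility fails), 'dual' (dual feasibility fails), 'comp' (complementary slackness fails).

Gradient of f: grad f(x) = Q x + c = (0, 0)
Constraint values g_i(x) = a_i^T x - b_i:
  g_1((2, 2)) = 1
  g_2((2, 2)) = -2
Stationarity residual: grad f(x) + sum_i lambda_i a_i = (0, 0)
  -> stationarity OK
Primal feasibility (all g_i <= 0): FAILS
Dual feasibility (all lambda_i >= 0): OK
Complementary slackness (lambda_i * g_i(x) = 0 for all i): OK

Verdict: the first failing condition is primal_feasibility -> primal.

primal


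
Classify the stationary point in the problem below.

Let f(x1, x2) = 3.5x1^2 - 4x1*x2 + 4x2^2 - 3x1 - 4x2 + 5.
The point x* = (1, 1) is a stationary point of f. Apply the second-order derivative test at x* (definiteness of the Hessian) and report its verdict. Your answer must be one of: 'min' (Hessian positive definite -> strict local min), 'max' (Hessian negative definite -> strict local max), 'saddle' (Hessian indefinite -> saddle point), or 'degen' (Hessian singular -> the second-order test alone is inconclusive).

Compute the Hessian H = grad^2 f:
  H = [[7, -4], [-4, 8]]
Verify stationarity: grad f(x*) = H x* + g = (0, 0).
Eigenvalues of H: 3.4689, 11.5311.
Both eigenvalues > 0, so H is positive definite -> x* is a strict local min.

min


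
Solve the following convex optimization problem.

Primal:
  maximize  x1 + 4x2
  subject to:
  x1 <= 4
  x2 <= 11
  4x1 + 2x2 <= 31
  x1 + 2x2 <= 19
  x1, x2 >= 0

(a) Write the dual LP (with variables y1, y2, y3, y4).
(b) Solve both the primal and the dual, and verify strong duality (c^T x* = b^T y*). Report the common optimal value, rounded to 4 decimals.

The standard primal-dual pair for 'max c^T x s.t. A x <= b, x >= 0' is:
  Dual:  min b^T y  s.t.  A^T y >= c,  y >= 0.

So the dual LP is:
  minimize  4y1 + 11y2 + 31y3 + 19y4
  subject to:
    y1 + 4y3 + y4 >= 1
    y2 + 2y3 + 2y4 >= 4
    y1, y2, y3, y4 >= 0

Solving the primal: x* = (0, 9.5).
  primal value c^T x* = 38.
Solving the dual: y* = (0, 0, 0, 2).
  dual value b^T y* = 38.
Strong duality: c^T x* = b^T y*. Confirmed.

38


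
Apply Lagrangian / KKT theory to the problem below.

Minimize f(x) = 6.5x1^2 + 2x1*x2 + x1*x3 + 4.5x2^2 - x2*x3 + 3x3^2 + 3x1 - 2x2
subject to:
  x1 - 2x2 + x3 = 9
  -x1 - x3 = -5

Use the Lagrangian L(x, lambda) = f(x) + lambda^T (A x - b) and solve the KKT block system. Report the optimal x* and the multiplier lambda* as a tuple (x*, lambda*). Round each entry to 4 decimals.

Form the Lagrangian:
  L(x, lambda) = (1/2) x^T Q x + c^T x + lambda^T (A x - b)
Stationarity (grad_x L = 0): Q x + c + A^T lambda = 0.
Primal feasibility: A x = b.

This gives the KKT block system:
  [ Q   A^T ] [ x     ]   [-c ]
  [ A    0  ] [ lambda ] = [ b ]

Solving the linear system:
  x*      = (1.6471, -2, 3.3529)
  lambda* = (-10.0294, 13.7353)
  f(x*)   = 83.9412

x* = (1.6471, -2, 3.3529), lambda* = (-10.0294, 13.7353)


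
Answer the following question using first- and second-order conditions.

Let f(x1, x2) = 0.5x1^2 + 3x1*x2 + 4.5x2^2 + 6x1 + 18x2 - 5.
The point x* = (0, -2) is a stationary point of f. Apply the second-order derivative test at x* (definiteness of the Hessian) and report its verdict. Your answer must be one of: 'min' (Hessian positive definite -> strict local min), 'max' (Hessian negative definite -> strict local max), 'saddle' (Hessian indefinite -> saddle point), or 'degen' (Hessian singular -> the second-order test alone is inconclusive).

Compute the Hessian H = grad^2 f:
  H = [[1, 3], [3, 9]]
Verify stationarity: grad f(x*) = H x* + g = (0, 0).
Eigenvalues of H: 0, 10.
H has a zero eigenvalue (singular; positive semidefinite but not definite), so H is neither positive definite, negative definite, nor indefinite. The second-order test alone is inconclusive -> degen.
(Indeed, f is constant along the null direction of H through x*, so x* is not a strict local extremum.)

degen


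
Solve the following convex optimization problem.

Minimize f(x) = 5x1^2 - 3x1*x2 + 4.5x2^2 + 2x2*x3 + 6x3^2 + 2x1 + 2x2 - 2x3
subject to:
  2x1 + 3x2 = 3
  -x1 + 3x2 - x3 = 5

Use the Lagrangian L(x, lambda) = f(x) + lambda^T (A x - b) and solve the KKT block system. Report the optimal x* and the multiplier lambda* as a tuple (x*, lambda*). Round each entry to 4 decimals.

Form the Lagrangian:
  L(x, lambda) = (1/2) x^T Q x + c^T x + lambda^T (A x - b)
Stationarity (grad_x L = 0): Q x + c + A^T lambda = 0.
Primal feasibility: A x = b.

This gives the KKT block system:
  [ Q   A^T ] [ x     ]   [-c ]
  [ A    0  ] [ lambda ] = [ b ]

Solving the linear system:
  x*      = (-0.495, 1.33, -0.5149)
  lambda* = (0.7106, -5.5191)
  f(x*)   = 14.0817

x* = (-0.495, 1.33, -0.5149), lambda* = (0.7106, -5.5191)


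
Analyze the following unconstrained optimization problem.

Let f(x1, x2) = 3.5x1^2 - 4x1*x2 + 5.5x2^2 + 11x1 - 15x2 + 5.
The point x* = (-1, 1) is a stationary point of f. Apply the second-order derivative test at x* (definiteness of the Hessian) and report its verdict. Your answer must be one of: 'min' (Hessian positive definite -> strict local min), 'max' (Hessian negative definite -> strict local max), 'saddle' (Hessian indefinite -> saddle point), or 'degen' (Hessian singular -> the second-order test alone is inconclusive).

Compute the Hessian H = grad^2 f:
  H = [[7, -4], [-4, 11]]
Verify stationarity: grad f(x*) = H x* + g = (0, 0).
Eigenvalues of H: 4.5279, 13.4721.
Both eigenvalues > 0, so H is positive definite -> x* is a strict local min.

min


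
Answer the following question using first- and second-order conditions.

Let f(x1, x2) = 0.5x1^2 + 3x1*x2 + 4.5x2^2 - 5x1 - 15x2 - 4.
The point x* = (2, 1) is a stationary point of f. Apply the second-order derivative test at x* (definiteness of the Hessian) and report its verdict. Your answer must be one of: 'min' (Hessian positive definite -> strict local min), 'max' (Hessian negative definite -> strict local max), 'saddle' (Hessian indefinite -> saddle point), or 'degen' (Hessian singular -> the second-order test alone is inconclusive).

Compute the Hessian H = grad^2 f:
  H = [[1, 3], [3, 9]]
Verify stationarity: grad f(x*) = H x* + g = (0, 0).
Eigenvalues of H: 0, 10.
H has a zero eigenvalue (singular; positive semidefinite but not definite), so H is neither positive definite, negative definite, nor indefinite. The second-order test alone is inconclusive -> degen.
(Indeed, f is constant along the null direction of H through x*, so x* is not a strict local extremum.)

degen


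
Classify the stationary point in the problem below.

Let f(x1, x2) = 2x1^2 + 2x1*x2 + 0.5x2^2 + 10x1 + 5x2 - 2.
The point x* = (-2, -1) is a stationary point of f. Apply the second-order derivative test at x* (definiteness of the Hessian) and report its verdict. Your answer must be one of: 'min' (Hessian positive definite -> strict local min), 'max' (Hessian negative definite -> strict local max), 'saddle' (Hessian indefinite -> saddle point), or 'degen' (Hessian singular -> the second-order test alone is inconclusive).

Compute the Hessian H = grad^2 f:
  H = [[4, 2], [2, 1]]
Verify stationarity: grad f(x*) = H x* + g = (0, 0).
Eigenvalues of H: 0, 5.
H has a zero eigenvalue (singular; positive semidefinite but not definite), so H is neither positive definite, negative definite, nor indefinite. The second-order test alone is inconclusive -> degen.
(Indeed, f is constant along the null direction of H through x*, so x* is not a strict local extremum.)

degen


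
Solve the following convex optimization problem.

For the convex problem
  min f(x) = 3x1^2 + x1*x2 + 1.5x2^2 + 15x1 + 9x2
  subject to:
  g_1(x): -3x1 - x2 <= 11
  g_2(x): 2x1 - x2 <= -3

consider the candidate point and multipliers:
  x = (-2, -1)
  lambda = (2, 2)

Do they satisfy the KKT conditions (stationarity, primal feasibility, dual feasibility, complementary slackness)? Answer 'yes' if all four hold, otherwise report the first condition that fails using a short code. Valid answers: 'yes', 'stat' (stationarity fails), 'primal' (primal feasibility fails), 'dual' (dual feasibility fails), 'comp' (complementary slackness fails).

Gradient of f: grad f(x) = Q x + c = (2, 4)
Constraint values g_i(x) = a_i^T x - b_i:
  g_1((-2, -1)) = -4
  g_2((-2, -1)) = 0
Stationarity residual: grad f(x) + sum_i lambda_i a_i = (0, 0)
  -> stationarity OK
Primal feasibility (all g_i <= 0): OK
Dual feasibility (all lambda_i >= 0): OK
Complementary slackness (lambda_i * g_i(x) = 0 for all i): FAILS

Verdict: the first failing condition is complementary_slackness -> comp.

comp


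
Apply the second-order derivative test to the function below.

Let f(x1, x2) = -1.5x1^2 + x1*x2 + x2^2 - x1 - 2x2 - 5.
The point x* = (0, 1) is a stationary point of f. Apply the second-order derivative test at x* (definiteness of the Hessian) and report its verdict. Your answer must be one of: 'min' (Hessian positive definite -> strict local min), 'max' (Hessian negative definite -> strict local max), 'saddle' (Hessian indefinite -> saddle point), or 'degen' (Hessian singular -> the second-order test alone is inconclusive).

Compute the Hessian H = grad^2 f:
  H = [[-3, 1], [1, 2]]
Verify stationarity: grad f(x*) = H x* + g = (0, 0).
Eigenvalues of H: -3.1926, 2.1926.
Eigenvalues have mixed signs, so H is indefinite -> x* is a saddle point.

saddle


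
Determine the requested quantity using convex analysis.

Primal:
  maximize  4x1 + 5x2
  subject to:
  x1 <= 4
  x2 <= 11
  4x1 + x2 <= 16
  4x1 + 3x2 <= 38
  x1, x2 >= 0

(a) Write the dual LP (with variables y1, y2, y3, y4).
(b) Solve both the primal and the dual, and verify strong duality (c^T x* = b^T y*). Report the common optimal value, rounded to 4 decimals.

The standard primal-dual pair for 'max c^T x s.t. A x <= b, x >= 0' is:
  Dual:  min b^T y  s.t.  A^T y >= c,  y >= 0.

So the dual LP is:
  minimize  4y1 + 11y2 + 16y3 + 38y4
  subject to:
    y1 + 4y3 + 4y4 >= 4
    y2 + y3 + 3y4 >= 5
    y1, y2, y3, y4 >= 0

Solving the primal: x* = (1.25, 11).
  primal value c^T x* = 60.
Solving the dual: y* = (0, 4, 1, 0).
  dual value b^T y* = 60.
Strong duality: c^T x* = b^T y*. Confirmed.

60


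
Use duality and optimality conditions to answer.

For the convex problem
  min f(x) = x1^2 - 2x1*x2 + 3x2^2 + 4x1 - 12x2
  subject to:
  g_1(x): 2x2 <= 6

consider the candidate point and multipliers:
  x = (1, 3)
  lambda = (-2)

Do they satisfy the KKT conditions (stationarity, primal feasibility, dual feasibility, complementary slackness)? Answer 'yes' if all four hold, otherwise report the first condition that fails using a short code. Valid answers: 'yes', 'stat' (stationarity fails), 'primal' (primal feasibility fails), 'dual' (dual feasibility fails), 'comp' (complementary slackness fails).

Gradient of f: grad f(x) = Q x + c = (0, 4)
Constraint values g_i(x) = a_i^T x - b_i:
  g_1((1, 3)) = 0
Stationarity residual: grad f(x) + sum_i lambda_i a_i = (0, 0)
  -> stationarity OK
Primal feasibility (all g_i <= 0): OK
Dual feasibility (all lambda_i >= 0): FAILS
Complementary slackness (lambda_i * g_i(x) = 0 for all i): OK

Verdict: the first failing condition is dual_feasibility -> dual.

dual


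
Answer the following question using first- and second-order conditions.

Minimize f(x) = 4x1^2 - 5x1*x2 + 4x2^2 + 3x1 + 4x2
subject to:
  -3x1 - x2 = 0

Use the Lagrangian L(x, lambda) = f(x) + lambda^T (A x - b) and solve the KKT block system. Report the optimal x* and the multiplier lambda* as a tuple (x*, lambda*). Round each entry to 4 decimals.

Form the Lagrangian:
  L(x, lambda) = (1/2) x^T Q x + c^T x + lambda^T (A x - b)
Stationarity (grad_x L = 0): Q x + c + A^T lambda = 0.
Primal feasibility: A x = b.

This gives the KKT block system:
  [ Q   A^T ] [ x     ]   [-c ]
  [ A    0  ] [ lambda ] = [ b ]

Solving the linear system:
  x*      = (0.0818, -0.2455)
  lambda* = (1.6273)
  f(x*)   = -0.3682

x* = (0.0818, -0.2455), lambda* = (1.6273)
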